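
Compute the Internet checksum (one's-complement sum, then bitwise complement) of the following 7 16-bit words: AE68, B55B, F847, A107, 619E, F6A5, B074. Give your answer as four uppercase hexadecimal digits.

FA32

One's-complement addition (fold any carry out of bit 15 back into bit 0):
  0xAE68 + 0xB55B = 0x163C3 → wrap carry → 0x63C4
  0x63C4 + 0xF847 = 0x15C0B → wrap carry → 0x5C0C
  0x5C0C + 0xA107 = 0x0FD13
  0xFD13 + 0x619E = 0x15EB1 → wrap carry → 0x5EB2
  0x5EB2 + 0xF6A5 = 0x15557 → wrap carry → 0x5558
  0x5558 + 0xB074 = 0x105CC → wrap carry → 0x05CD
One's-complement sum = 0x05CD.
Checksum = ~0x05CD & 0xFFFF = 0xFA32.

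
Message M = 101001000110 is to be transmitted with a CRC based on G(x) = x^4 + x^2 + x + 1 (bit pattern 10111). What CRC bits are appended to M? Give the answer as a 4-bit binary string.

0100

Append 4 zeros: 1010010001100000. Divide by 10111 (XOR where the leading bit is 1):
  pos 0: 10100 XOR 10111 = 00011
  pos 3: 11100 XOR 10111 = 01011
  pos 4: 10110 XOR 10111 = 00001
  pos 8: 11100 XOR 10111 = 01011
  pos 9: 10110 XOR 10111 = 00001
Remainder (last 4 bits) = 0100. This is the CRC / FCS.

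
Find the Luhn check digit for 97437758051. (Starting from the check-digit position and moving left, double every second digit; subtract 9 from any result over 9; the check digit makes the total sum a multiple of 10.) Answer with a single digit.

Partial digits right→left: 1 5 0 8 5 7 7 3 4 7 9
Double every second digit counting from the check-digit position (so the 1st, 3rd, 5th, ... of the partial from the right).
  doubled (with −9 where >9): 2 0 1 5 8 9 → sum 25
  kept as-is: 5 8 7 3 7 → sum 30
Total = 25 + 30 = 55.
Check digit = (10 − (55 mod 10)) mod 10 = 5.

5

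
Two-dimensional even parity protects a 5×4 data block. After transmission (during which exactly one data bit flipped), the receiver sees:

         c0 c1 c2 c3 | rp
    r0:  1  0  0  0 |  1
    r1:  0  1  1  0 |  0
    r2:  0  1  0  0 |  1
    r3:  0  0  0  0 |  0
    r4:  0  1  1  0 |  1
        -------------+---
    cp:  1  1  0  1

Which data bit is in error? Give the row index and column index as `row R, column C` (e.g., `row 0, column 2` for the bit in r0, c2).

row 4, column 3

Recompute each row's even parity and compare to rp:
  r0: data parity 1, sent rp 1 → ok
  r1: data parity 0, sent rp 0 → ok
  r2: data parity 1, sent rp 1 → ok
  r3: data parity 0, sent rp 0 → ok
  r4: data parity 0, sent rp 1 → mismatch
Recompute each column's even parity and compare to cp:
  c0: data parity 1, sent cp 1 → ok
  c1: data parity 1, sent cp 1 → ok
  c2: data parity 0, sent cp 0 → ok
  c3: data parity 0, sent cp 1 → mismatch
Exactly one row (r4) and one column (c3) fail → the flipped bit is at their intersection.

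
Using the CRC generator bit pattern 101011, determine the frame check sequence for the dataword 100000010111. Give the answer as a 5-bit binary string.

00100

Append 5 zeros: 10000001011100000. Divide by 101011 (XOR where the leading bit is 1):
  pos 0: 100000 XOR 101011 = 001011
  pos 2: 101101 XOR 101011 = 000110
  pos 5: 110011 XOR 101011 = 011000
  pos 6: 110001 XOR 101011 = 011010
  pos 7: 110100 XOR 101011 = 011111
  pos 8: 111110 XOR 101011 = 010101
  pos 9: 101010 XOR 101011 = 000001
Remainder (last 5 bits) = 00100. This is the CRC / FCS.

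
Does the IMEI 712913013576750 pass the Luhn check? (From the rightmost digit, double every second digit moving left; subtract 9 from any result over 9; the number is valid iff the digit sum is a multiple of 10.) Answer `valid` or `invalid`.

From the right, keep odd positions and double even positions (subtract 9 from any doubled value over 9):
  doubled (positions 2,4,...): 1 3 1 2 6 9 2 → sum 24
  kept (positions 1,3,...): 0 7 7 3 0 1 2 7 → sum 27
Total = 51.
51 mod 10 = 1, so the number is invalid.

invalid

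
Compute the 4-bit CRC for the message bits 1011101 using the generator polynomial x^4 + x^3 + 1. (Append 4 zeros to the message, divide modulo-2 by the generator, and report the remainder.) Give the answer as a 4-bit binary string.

0101

Append 4 zeros: 10111010000. Divide by 11001 (XOR where the leading bit is 1):
  pos 0: 10111 XOR 11001 = 01110
  pos 1: 11100 XOR 11001 = 00101
  pos 3: 10110 XOR 11001 = 01111
  pos 4: 11110 XOR 11001 = 00111
  pos 6: 11100 XOR 11001 = 00101
Remainder (last 4 bits) = 0101. This is the CRC / FCS.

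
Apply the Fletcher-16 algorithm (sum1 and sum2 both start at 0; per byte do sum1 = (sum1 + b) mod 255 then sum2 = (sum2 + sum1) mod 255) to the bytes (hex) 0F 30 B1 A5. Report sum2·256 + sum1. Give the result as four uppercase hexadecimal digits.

Running sums (mod 255):
  after byte 0 (0F): sum1=15, sum2=15
  after byte 1 (30): sum1=63, sum2=78
  after byte 2 (B1): sum1=240, sum2=63
  after byte 3 (A5): sum1=150, sum2=213
Checksum = sum2·256 + sum1 = 213·256 + 150 = 54678 = 0xD596.

D596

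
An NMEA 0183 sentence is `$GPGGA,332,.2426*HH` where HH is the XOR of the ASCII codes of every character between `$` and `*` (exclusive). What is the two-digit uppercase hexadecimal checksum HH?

XOR the ASCII codes of the payload characters:
  'G' = 0x47 → acc = 0x47
  'P' = 0x50 → acc = 0x17
  'G' = 0x47 → acc = 0x50
  'G' = 0x47 → acc = 0x17
  'A' = 0x41 → acc = 0x56
  ',' = 0x2C → acc = 0x7A
  '3' = 0x33 → acc = 0x49
  '3' = 0x33 → acc = 0x7A
  '2' = 0x32 → acc = 0x48
  ',' = 0x2C → acc = 0x64
  '.' = 0x2E → acc = 0x4A
  '2' = 0x32 → acc = 0x78
  '4' = 0x34 → acc = 0x4C
  '2' = 0x32 → acc = 0x7E
  '6' = 0x36 → acc = 0x48
Checksum = 0x48.

48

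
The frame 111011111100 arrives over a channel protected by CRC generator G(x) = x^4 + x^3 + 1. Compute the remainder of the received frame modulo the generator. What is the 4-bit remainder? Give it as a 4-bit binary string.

Modulo-2 division of 111011111100 by 11001:
  pos 0: 11101 XOR 11001 = 00100
  pos 2: 10011 XOR 11001 = 01010
  pos 3: 10101 XOR 11001 = 01100
  pos 4: 11001 XOR 11001 = 00000
Remainder = 0100 (nonzero — an error is detected).

0100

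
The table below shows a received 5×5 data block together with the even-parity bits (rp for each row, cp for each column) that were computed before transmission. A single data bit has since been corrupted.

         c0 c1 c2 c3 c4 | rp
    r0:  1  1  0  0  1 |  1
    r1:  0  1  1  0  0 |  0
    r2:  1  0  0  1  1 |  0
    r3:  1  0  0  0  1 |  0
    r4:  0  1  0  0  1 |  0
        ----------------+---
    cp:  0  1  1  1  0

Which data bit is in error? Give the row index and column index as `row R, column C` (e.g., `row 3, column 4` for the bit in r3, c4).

row 2, column 0

Recompute each row's even parity and compare to rp:
  r0: data parity 1, sent rp 1 → ok
  r1: data parity 0, sent rp 0 → ok
  r2: data parity 1, sent rp 0 → mismatch
  r3: data parity 0, sent rp 0 → ok
  r4: data parity 0, sent rp 0 → ok
Recompute each column's even parity and compare to cp:
  c0: data parity 1, sent cp 0 → mismatch
  c1: data parity 1, sent cp 1 → ok
  c2: data parity 1, sent cp 1 → ok
  c3: data parity 1, sent cp 1 → ok
  c4: data parity 0, sent cp 0 → ok
Exactly one row (r2) and one column (c0) fail → the flipped bit is at their intersection.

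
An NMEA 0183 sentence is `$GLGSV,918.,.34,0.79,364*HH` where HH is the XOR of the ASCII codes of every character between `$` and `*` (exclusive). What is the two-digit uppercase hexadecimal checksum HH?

5F

XOR the ASCII codes of the payload characters:
  'G' = 0x47 → acc = 0x47
  'L' = 0x4C → acc = 0x0B
  'G' = 0x47 → acc = 0x4C
  'S' = 0x53 → acc = 0x1F
  'V' = 0x56 → acc = 0x49
  ',' = 0x2C → acc = 0x65
  '9' = 0x39 → acc = 0x5C
  '1' = 0x31 → acc = 0x6D
  '8' = 0x38 → acc = 0x55
  '.' = 0x2E → acc = 0x7B
  ',' = 0x2C → acc = 0x57
  '.' = 0x2E → acc = 0x79
  '3' = 0x33 → acc = 0x4A
  '4' = 0x34 → acc = 0x7E
  ',' = 0x2C → acc = 0x52
  '0' = 0x30 → acc = 0x62
  '.' = 0x2E → acc = 0x4C
  '7' = 0x37 → acc = 0x7B
  '9' = 0x39 → acc = 0x42
  ',' = 0x2C → acc = 0x6E
  '3' = 0x33 → acc = 0x5D
  '6' = 0x36 → acc = 0x6B
  '4' = 0x34 → acc = 0x5F
Checksum = 0x5F.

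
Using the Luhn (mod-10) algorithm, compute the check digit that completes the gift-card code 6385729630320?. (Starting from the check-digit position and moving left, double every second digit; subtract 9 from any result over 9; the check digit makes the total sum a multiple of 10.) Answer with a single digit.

Partial digits right→left: 0 2 3 0 3 6 9 2 7 5 8 3 6
Double every second digit counting from the check-digit position (so the 1st, 3rd, 5th, ... of the partial from the right).
  doubled (with −9 where >9): 0 6 6 9 5 7 3 → sum 36
  kept as-is: 2 0 6 2 5 3 → sum 18
Total = 36 + 18 = 54.
Check digit = (10 − (54 mod 10)) mod 10 = 6.

6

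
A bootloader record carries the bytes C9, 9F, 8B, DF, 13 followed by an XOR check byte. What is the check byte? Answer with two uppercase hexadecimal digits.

11

XOR the bytes together:
  start with 0xC9
  0xC9 ⊕ 0x9F = 0x56
  0x56 ⊕ 0x8B = 0xDD
  0xDD ⊕ 0xDF = 0x02
  0x02 ⊕ 0x13 = 0x11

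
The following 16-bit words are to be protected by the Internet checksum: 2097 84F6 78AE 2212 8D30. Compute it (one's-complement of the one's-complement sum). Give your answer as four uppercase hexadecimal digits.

One's-complement addition (fold any carry out of bit 15 back into bit 0):
  0x2097 + 0x84F6 = 0x0A58D
  0xA58D + 0x78AE = 0x11E3B → wrap carry → 0x1E3C
  0x1E3C + 0x2212 = 0x0404E
  0x404E + 0x8D30 = 0x0CD7E
One's-complement sum = 0xCD7E.
Checksum = ~0xCD7E & 0xFFFF = 0x3281.

3281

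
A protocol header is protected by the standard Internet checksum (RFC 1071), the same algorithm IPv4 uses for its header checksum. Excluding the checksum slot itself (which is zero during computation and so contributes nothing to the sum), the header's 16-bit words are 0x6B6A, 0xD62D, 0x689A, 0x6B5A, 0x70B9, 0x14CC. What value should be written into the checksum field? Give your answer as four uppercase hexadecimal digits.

One's-complement addition (fold any carry out of bit 15 back into bit 0):
  0x6B6A + 0xD62D = 0x14197 → wrap carry → 0x4198
  0x4198 + 0x689A = 0x0AA32
  0xAA32 + 0x6B5A = 0x1158C → wrap carry → 0x158D
  0x158D + 0x70B9 = 0x08646
  0x8646 + 0x14CC = 0x09B12
One's-complement sum = 0x9B12.
Checksum = ~0x9B12 & 0xFFFF = 0x64ED.

64ED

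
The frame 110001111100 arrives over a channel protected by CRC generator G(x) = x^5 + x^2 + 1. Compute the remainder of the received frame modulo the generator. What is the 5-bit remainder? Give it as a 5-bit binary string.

Modulo-2 division of 110001111100 by 100101:
  pos 0: 110001 XOR 100101 = 010100
  pos 1: 101001 XOR 100101 = 001100
  pos 3: 110011 XOR 100101 = 010110
  pos 4: 101101 XOR 100101 = 001000
  pos 6: 100000 XOR 100101 = 000101
Remainder = 00101 (nonzero — an error is detected).

00101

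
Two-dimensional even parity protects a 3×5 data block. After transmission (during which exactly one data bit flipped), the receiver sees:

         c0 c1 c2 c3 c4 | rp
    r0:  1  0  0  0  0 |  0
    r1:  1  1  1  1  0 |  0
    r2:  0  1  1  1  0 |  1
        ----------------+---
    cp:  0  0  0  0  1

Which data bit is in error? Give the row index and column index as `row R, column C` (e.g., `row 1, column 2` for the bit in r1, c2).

Recompute each row's even parity and compare to rp:
  r0: data parity 1, sent rp 0 → mismatch
  r1: data parity 0, sent rp 0 → ok
  r2: data parity 1, sent rp 1 → ok
Recompute each column's even parity and compare to cp:
  c0: data parity 0, sent cp 0 → ok
  c1: data parity 0, sent cp 0 → ok
  c2: data parity 0, sent cp 0 → ok
  c3: data parity 0, sent cp 0 → ok
  c4: data parity 0, sent cp 1 → mismatch
Exactly one row (r0) and one column (c4) fail → the flipped bit is at their intersection.

row 0, column 4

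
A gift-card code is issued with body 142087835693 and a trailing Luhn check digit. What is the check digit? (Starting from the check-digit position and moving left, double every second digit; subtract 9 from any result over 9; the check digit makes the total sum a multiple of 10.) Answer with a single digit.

Partial digits right→left: 3 9 6 5 3 8 7 8 0 2 4 1
Double every second digit counting from the check-digit position (so the 1st, 3rd, 5th, ... of the partial from the right).
  doubled (with −9 where >9): 6 3 6 5 0 8 → sum 28
  kept as-is: 9 5 8 8 2 1 → sum 33
Total = 28 + 33 = 61.
Check digit = (10 − (61 mod 10)) mod 10 = 9.

9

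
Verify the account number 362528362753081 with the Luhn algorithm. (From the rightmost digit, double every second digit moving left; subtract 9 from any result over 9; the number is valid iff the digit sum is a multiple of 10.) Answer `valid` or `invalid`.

From the right, keep odd positions and double even positions (subtract 9 from any doubled value over 9):
  doubled (positions 2,4,...): 7 6 5 3 7 1 3 → sum 32
  kept (positions 1,3,...): 1 0 5 2 3 2 2 3 → sum 18
Total = 50.
50 mod 10 = 0, so the number is valid.

valid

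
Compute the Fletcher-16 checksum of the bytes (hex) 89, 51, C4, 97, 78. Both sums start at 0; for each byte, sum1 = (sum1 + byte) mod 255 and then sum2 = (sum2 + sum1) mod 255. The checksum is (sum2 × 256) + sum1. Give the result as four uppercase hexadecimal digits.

Running sums (mod 255):
  after byte 0 (89): sum1=137, sum2=137
  after byte 1 (51): sum1=218, sum2=100
  after byte 2 (C4): sum1=159, sum2=4
  after byte 3 (97): sum1=55, sum2=59
  after byte 4 (78): sum1=175, sum2=234
Checksum = sum2·256 + sum1 = 234·256 + 175 = 60079 = 0xEAAF.

EAAF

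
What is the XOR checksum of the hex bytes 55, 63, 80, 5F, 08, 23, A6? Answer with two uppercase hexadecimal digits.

XOR the bytes together:
  start with 0x55
  0x55 ⊕ 0x63 = 0x36
  0x36 ⊕ 0x80 = 0xB6
  0xB6 ⊕ 0x5F = 0xE9
  0xE9 ⊕ 0x08 = 0xE1
  0xE1 ⊕ 0x23 = 0xC2
  0xC2 ⊕ 0xA6 = 0x64

64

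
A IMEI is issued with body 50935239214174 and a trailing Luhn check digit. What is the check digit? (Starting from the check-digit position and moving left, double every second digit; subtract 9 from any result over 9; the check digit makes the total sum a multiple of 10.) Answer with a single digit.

4

Partial digits right→left: 4 7 1 4 1 2 9 3 2 5 3 9 0 5
Double every second digit counting from the check-digit position (so the 1st, 3rd, 5th, ... of the partial from the right).
  doubled (with −9 where >9): 8 2 2 9 4 6 0 → sum 31
  kept as-is: 7 4 2 3 5 9 5 → sum 35
Total = 31 + 35 = 66.
Check digit = (10 − (66 mod 10)) mod 10 = 4.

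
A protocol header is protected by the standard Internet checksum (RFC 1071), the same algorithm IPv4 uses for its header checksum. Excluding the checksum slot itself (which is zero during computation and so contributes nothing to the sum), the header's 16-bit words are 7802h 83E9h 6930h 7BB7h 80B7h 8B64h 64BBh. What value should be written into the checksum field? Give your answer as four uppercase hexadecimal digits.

One's-complement addition (fold any carry out of bit 15 back into bit 0):
  0x7802 + 0x83E9 = 0x0FBEB
  0xFBEB + 0x6930 = 0x1651B → wrap carry → 0x651C
  0x651C + 0x7BB7 = 0x0E0D3
  0xE0D3 + 0x80B7 = 0x1618A → wrap carry → 0x618B
  0x618B + 0x8B64 = 0x0ECEF
  0xECEF + 0x64BB = 0x151AA → wrap carry → 0x51AB
One's-complement sum = 0x51AB.
Checksum = ~0x51AB & 0xFFFF = 0xAE54.

AE54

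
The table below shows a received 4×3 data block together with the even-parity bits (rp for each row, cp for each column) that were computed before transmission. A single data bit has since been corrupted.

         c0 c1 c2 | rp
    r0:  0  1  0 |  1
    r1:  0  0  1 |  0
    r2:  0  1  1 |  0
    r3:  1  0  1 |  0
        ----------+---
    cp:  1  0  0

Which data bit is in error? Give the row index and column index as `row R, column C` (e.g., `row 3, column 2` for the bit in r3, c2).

Recompute each row's even parity and compare to rp:
  r0: data parity 1, sent rp 1 → ok
  r1: data parity 1, sent rp 0 → mismatch
  r2: data parity 0, sent rp 0 → ok
  r3: data parity 0, sent rp 0 → ok
Recompute each column's even parity and compare to cp:
  c0: data parity 1, sent cp 1 → ok
  c1: data parity 0, sent cp 0 → ok
  c2: data parity 1, sent cp 0 → mismatch
Exactly one row (r1) and one column (c2) fail → the flipped bit is at their intersection.

row 1, column 2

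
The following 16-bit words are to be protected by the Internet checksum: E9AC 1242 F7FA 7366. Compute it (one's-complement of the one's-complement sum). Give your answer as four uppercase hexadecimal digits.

One's-complement addition (fold any carry out of bit 15 back into bit 0):
  0xE9AC + 0x1242 = 0x0FBEE
  0xFBEE + 0xF7FA = 0x1F3E8 → wrap carry → 0xF3E9
  0xF3E9 + 0x7366 = 0x1674F → wrap carry → 0x6750
One's-complement sum = 0x6750.
Checksum = ~0x6750 & 0xFFFF = 0x98AF.

98AF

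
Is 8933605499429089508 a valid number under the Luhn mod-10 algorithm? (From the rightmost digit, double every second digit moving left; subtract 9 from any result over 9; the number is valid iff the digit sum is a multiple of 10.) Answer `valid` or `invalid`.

From the right, keep odd positions and double even positions (subtract 9 from any doubled value over 9):
  doubled (positions 2,4,...): 0 9 0 4 9 8 0 6 9 → sum 45
  kept (positions 1,3,...): 8 5 8 9 4 9 5 6 3 8 → sum 65
Total = 110.
110 mod 10 = 0, so the number is valid.

valid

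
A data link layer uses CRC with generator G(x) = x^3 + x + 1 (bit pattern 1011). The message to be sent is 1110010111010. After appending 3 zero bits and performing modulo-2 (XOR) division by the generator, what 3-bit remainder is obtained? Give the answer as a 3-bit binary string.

101

Append 3 zeros: 1110010111010000. Divide by 1011 (XOR where the leading bit is 1):
  pos 0: 1110 XOR 1011 = 0101
  pos 1: 1010 XOR 1011 = 0001
  pos 4: 1101 XOR 1011 = 0110
  pos 5: 1101 XOR 1011 = 0110
  pos 6: 1101 XOR 1011 = 0110
  pos 7: 1100 XOR 1011 = 0111
  pos 8: 1111 XOR 1011 = 0100
  pos 9: 1000 XOR 1011 = 0011
  pos 11: 1100 XOR 1011 = 0111
  pos 12: 1110 XOR 1011 = 0101
Remainder (last 3 bits) = 101. This is the CRC / FCS.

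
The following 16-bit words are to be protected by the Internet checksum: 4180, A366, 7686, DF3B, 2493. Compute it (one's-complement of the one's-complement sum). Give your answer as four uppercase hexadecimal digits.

A0C3

One's-complement addition (fold any carry out of bit 15 back into bit 0):
  0x4180 + 0xA366 = 0x0E4E6
  0xE4E6 + 0x7686 = 0x15B6C → wrap carry → 0x5B6D
  0x5B6D + 0xDF3B = 0x13AA8 → wrap carry → 0x3AA9
  0x3AA9 + 0x2493 = 0x05F3C
One's-complement sum = 0x5F3C.
Checksum = ~0x5F3C & 0xFFFF = 0xA0C3.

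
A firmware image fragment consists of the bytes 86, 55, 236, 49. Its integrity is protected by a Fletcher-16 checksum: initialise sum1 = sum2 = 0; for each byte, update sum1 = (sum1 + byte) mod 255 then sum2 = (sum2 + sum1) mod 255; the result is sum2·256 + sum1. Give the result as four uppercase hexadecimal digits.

0AAB

Running sums (mod 255):
  after byte 0 (86): sum1=86, sum2=86
  after byte 1 (55): sum1=141, sum2=227
  after byte 2 (236): sum1=122, sum2=94
  after byte 3 (49): sum1=171, sum2=10
Checksum = sum2·256 + sum1 = 10·256 + 171 = 2731 = 0x0AAB.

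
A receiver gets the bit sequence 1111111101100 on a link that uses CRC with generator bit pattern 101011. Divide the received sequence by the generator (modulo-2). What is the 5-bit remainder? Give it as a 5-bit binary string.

00000

Modulo-2 division of 1111111101100 by 101011:
  pos 0: 111111 XOR 101011 = 010100
  pos 1: 101001 XOR 101011 = 000010
  pos 5: 101011 XOR 101011 = 000000
Remainder = 00000 (zero — the frame passes the CRC check).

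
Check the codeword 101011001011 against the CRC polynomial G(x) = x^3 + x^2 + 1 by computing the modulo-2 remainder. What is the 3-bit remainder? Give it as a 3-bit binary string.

Modulo-2 division of 101011001011 by 1101:
  pos 0: 1010 XOR 1101 = 0111
  pos 1: 1111 XOR 1101 = 0010
  pos 3: 1010 XOR 1101 = 0111
  pos 4: 1110 XOR 1101 = 0011
  pos 6: 1110 XOR 1101 = 0011
  pos 8: 1111 XOR 1101 = 0010
Remainder = 010 (nonzero — an error is detected).

010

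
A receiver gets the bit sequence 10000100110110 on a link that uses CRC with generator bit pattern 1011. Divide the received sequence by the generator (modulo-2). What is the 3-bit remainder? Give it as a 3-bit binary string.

000

Modulo-2 division of 10000100110110 by 1011:
  pos 0: 1000 XOR 1011 = 0011
  pos 2: 1101 XOR 1011 = 0110
  pos 3: 1100 XOR 1011 = 0111
  pos 4: 1110 XOR 1011 = 0101
  pos 5: 1011 XOR 1011 = 0000
  pos 9: 1011 XOR 1011 = 0000
Remainder = 000 (zero — the frame passes the CRC check).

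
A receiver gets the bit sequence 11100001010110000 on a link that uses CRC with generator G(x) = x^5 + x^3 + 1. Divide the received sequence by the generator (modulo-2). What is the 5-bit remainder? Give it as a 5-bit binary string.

Modulo-2 division of 11100001010110000 by 101001:
  pos 0: 111000 XOR 101001 = 010001
  pos 1: 100010 XOR 101001 = 001011
  pos 3: 101110 XOR 101001 = 000111
  pos 6: 111101 XOR 101001 = 010100
  pos 7: 101001 XOR 101001 = 000000
Remainder = 00000 (zero — the frame passes the CRC check).

00000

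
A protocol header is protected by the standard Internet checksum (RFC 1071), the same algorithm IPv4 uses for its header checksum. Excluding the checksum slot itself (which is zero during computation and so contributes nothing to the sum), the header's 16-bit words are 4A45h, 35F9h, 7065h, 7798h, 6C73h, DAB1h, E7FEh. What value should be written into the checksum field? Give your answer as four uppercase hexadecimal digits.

One's-complement addition (fold any carry out of bit 15 back into bit 0):
  0x4A45 + 0x35F9 = 0x0803E
  0x803E + 0x7065 = 0x0F0A3
  0xF0A3 + 0x7798 = 0x1683B → wrap carry → 0x683C
  0x683C + 0x6C73 = 0x0D4AF
  0xD4AF + 0xDAB1 = 0x1AF60 → wrap carry → 0xAF61
  0xAF61 + 0xE7FE = 0x1975F → wrap carry → 0x9760
One's-complement sum = 0x9760.
Checksum = ~0x9760 & 0xFFFF = 0x689F.

689F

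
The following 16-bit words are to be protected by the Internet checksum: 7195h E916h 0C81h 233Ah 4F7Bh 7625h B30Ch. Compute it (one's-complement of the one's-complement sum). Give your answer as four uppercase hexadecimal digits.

FCEA

One's-complement addition (fold any carry out of bit 15 back into bit 0):
  0x7195 + 0xE916 = 0x15AAB → wrap carry → 0x5AAC
  0x5AAC + 0x0C81 = 0x0672D
  0x672D + 0x233A = 0x08A67
  0x8A67 + 0x4F7B = 0x0D9E2
  0xD9E2 + 0x7625 = 0x15007 → wrap carry → 0x5008
  0x5008 + 0xB30C = 0x10314 → wrap carry → 0x0315
One's-complement sum = 0x0315.
Checksum = ~0x0315 & 0xFFFF = 0xFCEA.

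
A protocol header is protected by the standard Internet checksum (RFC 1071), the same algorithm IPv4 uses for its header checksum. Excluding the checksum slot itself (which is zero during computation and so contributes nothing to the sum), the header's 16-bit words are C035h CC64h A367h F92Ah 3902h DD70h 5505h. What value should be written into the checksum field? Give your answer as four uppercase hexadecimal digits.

6B5A

One's-complement addition (fold any carry out of bit 15 back into bit 0):
  0xC035 + 0xCC64 = 0x18C99 → wrap carry → 0x8C9A
  0x8C9A + 0xA367 = 0x13001 → wrap carry → 0x3002
  0x3002 + 0xF92A = 0x1292C → wrap carry → 0x292D
  0x292D + 0x3902 = 0x0622F
  0x622F + 0xDD70 = 0x13F9F → wrap carry → 0x3FA0
  0x3FA0 + 0x5505 = 0x094A5
One's-complement sum = 0x94A5.
Checksum = ~0x94A5 & 0xFFFF = 0x6B5A.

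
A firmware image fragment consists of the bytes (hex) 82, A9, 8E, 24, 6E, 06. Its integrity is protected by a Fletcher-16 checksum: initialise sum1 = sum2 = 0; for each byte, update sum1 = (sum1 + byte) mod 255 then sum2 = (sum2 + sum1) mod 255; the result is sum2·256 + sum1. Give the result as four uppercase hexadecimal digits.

E853

Running sums (mod 255):
  after byte 0 (82): sum1=130, sum2=130
  after byte 1 (A9): sum1=44, sum2=174
  after byte 2 (8E): sum1=186, sum2=105
  after byte 3 (24): sum1=222, sum2=72
  after byte 4 (6E): sum1=77, sum2=149
  after byte 5 (06): sum1=83, sum2=232
Checksum = sum2·256 + sum1 = 232·256 + 83 = 59475 = 0xE853.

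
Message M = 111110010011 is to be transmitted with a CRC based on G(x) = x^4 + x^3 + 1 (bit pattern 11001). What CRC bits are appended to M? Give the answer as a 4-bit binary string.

Append 4 zeros: 1111100100110000. Divide by 11001 (XOR where the leading bit is 1):
  pos 0: 11111 XOR 11001 = 00110
  pos 2: 11000 XOR 11001 = 00001
  pos 6: 11001 XOR 11001 = 00000
  pos 11: 10000 XOR 11001 = 01001
Remainder (last 4 bits) = 1001. This is the CRC / FCS.

1001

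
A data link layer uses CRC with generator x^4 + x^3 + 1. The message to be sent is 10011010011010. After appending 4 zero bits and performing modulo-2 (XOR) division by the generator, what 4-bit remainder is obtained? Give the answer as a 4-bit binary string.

0001

Append 4 zeros: 100110100110100000. Divide by 11001 (XOR where the leading bit is 1):
  pos 0: 10011 XOR 11001 = 01010
  pos 1: 10100 XOR 11001 = 01101
  pos 2: 11011 XOR 11001 = 00010
  pos 5: 10001 XOR 11001 = 01000
  pos 6: 10001 XOR 11001 = 01000
  pos 7: 10000 XOR 11001 = 01001
  pos 8: 10011 XOR 11001 = 01010
  pos 9: 10100 XOR 11001 = 01101
  pos 10: 11010 XOR 11001 = 00011
  pos 13: 11000 XOR 11001 = 00001
Remainder (last 4 bits) = 0001. This is the CRC / FCS.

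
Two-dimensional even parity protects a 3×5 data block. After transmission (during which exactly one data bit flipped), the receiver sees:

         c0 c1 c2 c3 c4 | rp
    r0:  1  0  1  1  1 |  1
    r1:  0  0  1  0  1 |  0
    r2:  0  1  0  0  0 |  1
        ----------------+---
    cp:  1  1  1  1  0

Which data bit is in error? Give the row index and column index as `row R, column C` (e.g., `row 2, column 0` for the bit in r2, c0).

Recompute each row's even parity and compare to rp:
  r0: data parity 0, sent rp 1 → mismatch
  r1: data parity 0, sent rp 0 → ok
  r2: data parity 1, sent rp 1 → ok
Recompute each column's even parity and compare to cp:
  c0: data parity 1, sent cp 1 → ok
  c1: data parity 1, sent cp 1 → ok
  c2: data parity 0, sent cp 1 → mismatch
  c3: data parity 1, sent cp 1 → ok
  c4: data parity 0, sent cp 0 → ok
Exactly one row (r0) and one column (c2) fail → the flipped bit is at their intersection.

row 0, column 2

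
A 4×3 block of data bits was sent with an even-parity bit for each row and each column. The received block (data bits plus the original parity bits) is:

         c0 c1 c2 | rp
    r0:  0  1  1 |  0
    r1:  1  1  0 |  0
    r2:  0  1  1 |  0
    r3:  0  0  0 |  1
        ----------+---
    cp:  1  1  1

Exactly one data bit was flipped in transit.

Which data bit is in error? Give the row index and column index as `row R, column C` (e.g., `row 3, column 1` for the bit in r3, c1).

row 3, column 2

Recompute each row's even parity and compare to rp:
  r0: data parity 0, sent rp 0 → ok
  r1: data parity 0, sent rp 0 → ok
  r2: data parity 0, sent rp 0 → ok
  r3: data parity 0, sent rp 1 → mismatch
Recompute each column's even parity and compare to cp:
  c0: data parity 1, sent cp 1 → ok
  c1: data parity 1, sent cp 1 → ok
  c2: data parity 0, sent cp 1 → mismatch
Exactly one row (r3) and one column (c2) fail → the flipped bit is at their intersection.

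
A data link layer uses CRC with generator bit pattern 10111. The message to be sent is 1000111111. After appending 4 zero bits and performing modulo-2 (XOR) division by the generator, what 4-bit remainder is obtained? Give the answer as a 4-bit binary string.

Append 4 zeros: 10001111110000. Divide by 10111 (XOR where the leading bit is 1):
  pos 0: 10001 XOR 10111 = 00110
  pos 2: 11011 XOR 10111 = 01100
  pos 3: 11001 XOR 10111 = 01110
  pos 4: 11101 XOR 10111 = 01010
  pos 5: 10101 XOR 10111 = 00010
  pos 8: 10000 XOR 10111 = 00111
Remainder (last 4 bits) = 1110. This is the CRC / FCS.

1110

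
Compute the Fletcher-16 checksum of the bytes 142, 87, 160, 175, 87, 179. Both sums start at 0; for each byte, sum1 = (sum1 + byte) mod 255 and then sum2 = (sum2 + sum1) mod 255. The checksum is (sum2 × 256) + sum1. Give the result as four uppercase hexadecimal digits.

0041

Running sums (mod 255):
  after byte 0 (142): sum1=142, sum2=142
  after byte 1 (87): sum1=229, sum2=116
  after byte 2 (160): sum1=134, sum2=250
  after byte 3 (175): sum1=54, sum2=49
  after byte 4 (87): sum1=141, sum2=190
  after byte 5 (179): sum1=65, sum2=0
Checksum = sum2·256 + sum1 = 0·256 + 65 = 65 = 0x0041.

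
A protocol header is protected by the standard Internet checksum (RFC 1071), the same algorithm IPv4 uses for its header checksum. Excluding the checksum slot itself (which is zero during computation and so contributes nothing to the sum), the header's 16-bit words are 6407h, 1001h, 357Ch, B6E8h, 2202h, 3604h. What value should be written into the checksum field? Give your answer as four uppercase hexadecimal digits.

One's-complement addition (fold any carry out of bit 15 back into bit 0):
  0x6407 + 0x1001 = 0x07408
  0x7408 + 0x357C = 0x0A984
  0xA984 + 0xB6E8 = 0x1606C → wrap carry → 0x606D
  0x606D + 0x2202 = 0x0826F
  0x826F + 0x3604 = 0x0B873
One's-complement sum = 0xB873.
Checksum = ~0xB873 & 0xFFFF = 0x478C.

478C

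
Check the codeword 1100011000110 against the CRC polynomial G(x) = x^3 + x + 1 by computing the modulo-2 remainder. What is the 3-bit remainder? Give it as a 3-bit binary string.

Modulo-2 division of 1100011000110 by 1011:
  pos 0: 1100 XOR 1011 = 0111
  pos 1: 1110 XOR 1011 = 0101
  pos 2: 1011 XOR 1011 = 0000
  pos 6: 1000 XOR 1011 = 0011
  pos 8: 1111 XOR 1011 = 0100
  pos 9: 1000 XOR 1011 = 0011
Remainder = 011 (nonzero — an error is detected).

011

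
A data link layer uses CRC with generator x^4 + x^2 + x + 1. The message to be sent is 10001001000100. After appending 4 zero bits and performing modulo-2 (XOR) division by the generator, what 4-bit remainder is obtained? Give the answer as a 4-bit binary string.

0000

Append 4 zeros: 100010010001000000. Divide by 10111 (XOR where the leading bit is 1):
  pos 0: 10001 XOR 10111 = 00110
  pos 2: 11000 XOR 10111 = 01111
  pos 3: 11111 XOR 10111 = 01000
  pos 4: 10000 XOR 10111 = 00111
  pos 6: 11100 XOR 10111 = 01011
  pos 7: 10111 XOR 10111 = 00000
Remainder (last 4 bits) = 0000. This is the CRC / FCS.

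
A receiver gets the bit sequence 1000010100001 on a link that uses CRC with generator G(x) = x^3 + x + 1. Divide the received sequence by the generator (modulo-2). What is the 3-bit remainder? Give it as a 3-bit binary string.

Modulo-2 division of 1000010100001 by 1011:
  pos 0: 1000 XOR 1011 = 0011
  pos 2: 1101 XOR 1011 = 0110
  pos 3: 1100 XOR 1011 = 0111
  pos 4: 1111 XOR 1011 = 0100
  pos 5: 1000 XOR 1011 = 0011
  pos 7: 1100 XOR 1011 = 0111
  pos 8: 1110 XOR 1011 = 0101
  pos 9: 1011 XOR 1011 = 0000
Remainder = 000 (zero — the frame passes the CRC check).

000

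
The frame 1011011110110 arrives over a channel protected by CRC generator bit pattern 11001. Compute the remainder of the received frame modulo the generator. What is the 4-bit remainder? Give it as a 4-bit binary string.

Modulo-2 division of 1011011110110 by 11001:
  pos 0: 10110 XOR 11001 = 01111
  pos 1: 11111 XOR 11001 = 00110
  pos 3: 11011 XOR 11001 = 00010
  pos 6: 10101 XOR 11001 = 01100
  pos 7: 11001 XOR 11001 = 00000
Remainder = 0000 (zero — the frame passes the CRC check).

0000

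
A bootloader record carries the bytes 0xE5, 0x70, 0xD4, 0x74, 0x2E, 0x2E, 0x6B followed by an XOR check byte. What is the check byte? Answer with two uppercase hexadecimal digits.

XOR the bytes together:
  start with 0xE5
  0xE5 ⊕ 0x70 = 0x95
  0x95 ⊕ 0xD4 = 0x41
  0x41 ⊕ 0x74 = 0x35
  0x35 ⊕ 0x2E = 0x1B
  0x1B ⊕ 0x2E = 0x35
  0x35 ⊕ 0x6B = 0x5E

5E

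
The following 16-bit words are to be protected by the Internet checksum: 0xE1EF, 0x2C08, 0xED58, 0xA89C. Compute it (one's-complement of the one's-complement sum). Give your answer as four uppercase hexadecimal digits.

One's-complement addition (fold any carry out of bit 15 back into bit 0):
  0xE1EF + 0x2C08 = 0x10DF7 → wrap carry → 0x0DF8
  0x0DF8 + 0xED58 = 0x0FB50
  0xFB50 + 0xA89C = 0x1A3EC → wrap carry → 0xA3ED
One's-complement sum = 0xA3ED.
Checksum = ~0xA3ED & 0xFFFF = 0x5C12.

5C12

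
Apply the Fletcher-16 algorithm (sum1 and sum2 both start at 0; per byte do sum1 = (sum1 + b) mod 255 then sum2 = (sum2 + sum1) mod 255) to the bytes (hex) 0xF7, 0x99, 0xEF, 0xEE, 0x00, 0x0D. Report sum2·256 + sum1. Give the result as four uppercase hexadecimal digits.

697D

Running sums (mod 255):
  after byte 0 (0xF7): sum1=247, sum2=247
  after byte 1 (0x99): sum1=145, sum2=137
  after byte 2 (0xEF): sum1=129, sum2=11
  after byte 3 (0xEE): sum1=112, sum2=123
  after byte 4 (0x00): sum1=112, sum2=235
  after byte 5 (0x0D): sum1=125, sum2=105
Checksum = sum2·256 + sum1 = 105·256 + 125 = 27005 = 0x697D.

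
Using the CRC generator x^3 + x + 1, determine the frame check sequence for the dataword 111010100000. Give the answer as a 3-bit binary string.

010

Append 3 zeros: 111010100000000. Divide by 1011 (XOR where the leading bit is 1):
  pos 0: 1110 XOR 1011 = 0101
  pos 1: 1011 XOR 1011 = 0000
  pos 6: 1000 XOR 1011 = 0011
  pos 8: 1100 XOR 1011 = 0111
  pos 9: 1110 XOR 1011 = 0101
  pos 10: 1010 XOR 1011 = 0001
Remainder (last 3 bits) = 010. This is the CRC / FCS.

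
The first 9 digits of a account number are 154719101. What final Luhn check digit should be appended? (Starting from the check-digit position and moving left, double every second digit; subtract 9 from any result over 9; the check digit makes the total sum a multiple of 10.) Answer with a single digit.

3

Partial digits right→left: 1 0 1 9 1 7 4 5 1
Double every second digit counting from the check-digit position (so the 1st, 3rd, 5th, ... of the partial from the right).
  doubled (with −9 where >9): 2 2 2 8 2 → sum 16
  kept as-is: 0 9 7 5 → sum 21
Total = 16 + 21 = 37.
Check digit = (10 − (37 mod 10)) mod 10 = 3.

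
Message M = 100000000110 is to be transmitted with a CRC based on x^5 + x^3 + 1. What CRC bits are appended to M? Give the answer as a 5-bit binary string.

Append 5 zeros: 10000000011000000. Divide by 101001 (XOR where the leading bit is 1):
  pos 0: 100000 XOR 101001 = 001001
  pos 2: 100100 XOR 101001 = 001101
  pos 4: 110101 XOR 101001 = 011100
  pos 5: 111001 XOR 101001 = 010000
  pos 6: 100000 XOR 101001 = 001001
  pos 8: 100100 XOR 101001 = 001101
  pos 10: 110100 XOR 101001 = 011101
  pos 11: 111010 XOR 101001 = 010011
Remainder (last 5 bits) = 10011. This is the CRC / FCS.

10011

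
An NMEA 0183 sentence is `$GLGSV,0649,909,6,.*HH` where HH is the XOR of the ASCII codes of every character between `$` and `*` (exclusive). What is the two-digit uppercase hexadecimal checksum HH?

XOR the ASCII codes of the payload characters:
  'G' = 0x47 → acc = 0x47
  'L' = 0x4C → acc = 0x0B
  'G' = 0x47 → acc = 0x4C
  'S' = 0x53 → acc = 0x1F
  'V' = 0x56 → acc = 0x49
  ',' = 0x2C → acc = 0x65
  '0' = 0x30 → acc = 0x55
  '6' = 0x36 → acc = 0x63
  '4' = 0x34 → acc = 0x57
  '9' = 0x39 → acc = 0x6E
  ',' = 0x2C → acc = 0x42
  '9' = 0x39 → acc = 0x7B
  '0' = 0x30 → acc = 0x4B
  '9' = 0x39 → acc = 0x72
  ',' = 0x2C → acc = 0x5E
  '6' = 0x36 → acc = 0x68
  ',' = 0x2C → acc = 0x44
  '.' = 0x2E → acc = 0x6A
Checksum = 0x6A.

6A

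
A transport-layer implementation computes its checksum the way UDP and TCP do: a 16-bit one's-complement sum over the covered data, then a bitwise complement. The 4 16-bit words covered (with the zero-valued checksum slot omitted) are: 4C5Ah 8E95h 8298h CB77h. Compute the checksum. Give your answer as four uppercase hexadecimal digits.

One's-complement addition (fold any carry out of bit 15 back into bit 0):
  0x4C5A + 0x8E95 = 0x0DAEF
  0xDAEF + 0x8298 = 0x15D87 → wrap carry → 0x5D88
  0x5D88 + 0xCB77 = 0x128FF → wrap carry → 0x2900
One's-complement sum = 0x2900.
Checksum = ~0x2900 & 0xFFFF = 0xD6FF.

D6FF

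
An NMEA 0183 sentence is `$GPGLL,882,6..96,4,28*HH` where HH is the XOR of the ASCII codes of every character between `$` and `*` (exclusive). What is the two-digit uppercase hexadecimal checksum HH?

65

XOR the ASCII codes of the payload characters:
  'G' = 0x47 → acc = 0x47
  'P' = 0x50 → acc = 0x17
  'G' = 0x47 → acc = 0x50
  'L' = 0x4C → acc = 0x1C
  'L' = 0x4C → acc = 0x50
  ',' = 0x2C → acc = 0x7C
  '8' = 0x38 → acc = 0x44
  '8' = 0x38 → acc = 0x7C
  '2' = 0x32 → acc = 0x4E
  ',' = 0x2C → acc = 0x62
  '6' = 0x36 → acc = 0x54
  '.' = 0x2E → acc = 0x7A
  '.' = 0x2E → acc = 0x54
  '9' = 0x39 → acc = 0x6D
  '6' = 0x36 → acc = 0x5B
  ',' = 0x2C → acc = 0x77
  '4' = 0x34 → acc = 0x43
  ',' = 0x2C → acc = 0x6F
  '2' = 0x32 → acc = 0x5D
  '8' = 0x38 → acc = 0x65
Checksum = 0x65.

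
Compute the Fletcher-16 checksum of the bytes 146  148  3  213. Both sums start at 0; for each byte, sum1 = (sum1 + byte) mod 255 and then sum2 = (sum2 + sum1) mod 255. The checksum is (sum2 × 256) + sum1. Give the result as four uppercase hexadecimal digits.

Running sums (mod 255):
  after byte 0 (146): sum1=146, sum2=146
  after byte 1 (148): sum1=39, sum2=185
  after byte 2 (3): sum1=42, sum2=227
  after byte 3 (213): sum1=0, sum2=227
Checksum = sum2·256 + sum1 = 227·256 + 0 = 58112 = 0xE300.

E300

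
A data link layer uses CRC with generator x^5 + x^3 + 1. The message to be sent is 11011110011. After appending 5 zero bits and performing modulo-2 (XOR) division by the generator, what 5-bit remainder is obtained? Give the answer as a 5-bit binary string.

00001

Append 5 zeros: 1101111001100000. Divide by 101001 (XOR where the leading bit is 1):
  pos 0: 110111 XOR 101001 = 011110
  pos 1: 111101 XOR 101001 = 010100
  pos 2: 101000 XOR 101001 = 000001
  pos 7: 101100 XOR 101001 = 000101
  pos 10: 101000 XOR 101001 = 000001
Remainder (last 5 bits) = 00001. This is the CRC / FCS.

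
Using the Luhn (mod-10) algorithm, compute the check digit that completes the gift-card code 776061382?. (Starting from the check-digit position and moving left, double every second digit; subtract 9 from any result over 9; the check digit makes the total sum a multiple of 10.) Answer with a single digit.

3

Partial digits right→left: 2 8 3 1 6 0 6 7 7
Double every second digit counting from the check-digit position (so the 1st, 3rd, 5th, ... of the partial from the right).
  doubled (with −9 where >9): 4 6 3 3 5 → sum 21
  kept as-is: 8 1 0 7 → sum 16
Total = 21 + 16 = 37.
Check digit = (10 − (37 mod 10)) mod 10 = 3.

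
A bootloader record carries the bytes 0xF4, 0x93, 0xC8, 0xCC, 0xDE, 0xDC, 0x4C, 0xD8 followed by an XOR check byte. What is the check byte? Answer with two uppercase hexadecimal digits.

XOR the bytes together:
  start with 0xF4
  0xF4 ⊕ 0x93 = 0x67
  0x67 ⊕ 0xC8 = 0xAF
  0xAF ⊕ 0xCC = 0x63
  0x63 ⊕ 0xDE = 0xBD
  0xBD ⊕ 0xDC = 0x61
  0x61 ⊕ 0x4C = 0x2D
  0x2D ⊕ 0xD8 = 0xF5

F5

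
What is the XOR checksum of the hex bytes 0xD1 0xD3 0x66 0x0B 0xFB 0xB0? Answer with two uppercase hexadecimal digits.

24

XOR the bytes together:
  start with 0xD1
  0xD1 ⊕ 0xD3 = 0x02
  0x02 ⊕ 0x66 = 0x64
  0x64 ⊕ 0x0B = 0x6F
  0x6F ⊕ 0xFB = 0x94
  0x94 ⊕ 0xB0 = 0x24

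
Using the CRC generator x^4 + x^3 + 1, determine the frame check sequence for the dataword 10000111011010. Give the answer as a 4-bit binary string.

Append 4 zeros: 100001110110100000. Divide by 11001 (XOR where the leading bit is 1):
  pos 0: 10000 XOR 11001 = 01001
  pos 1: 10011 XOR 11001 = 01010
  pos 2: 10101 XOR 11001 = 01100
  pos 3: 11001 XOR 11001 = 00000
  pos 9: 11010 XOR 11001 = 00011
  pos 12: 11000 XOR 11001 = 00001
Remainder (last 4 bits) = 0010. This is the CRC / FCS.

0010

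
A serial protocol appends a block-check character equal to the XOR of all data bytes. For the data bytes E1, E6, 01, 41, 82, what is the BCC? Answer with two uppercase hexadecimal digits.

XOR the bytes together:
  start with 0xE1
  0xE1 ⊕ 0xE6 = 0x07
  0x07 ⊕ 0x01 = 0x06
  0x06 ⊕ 0x41 = 0x47
  0x47 ⊕ 0x82 = 0xC5

C5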